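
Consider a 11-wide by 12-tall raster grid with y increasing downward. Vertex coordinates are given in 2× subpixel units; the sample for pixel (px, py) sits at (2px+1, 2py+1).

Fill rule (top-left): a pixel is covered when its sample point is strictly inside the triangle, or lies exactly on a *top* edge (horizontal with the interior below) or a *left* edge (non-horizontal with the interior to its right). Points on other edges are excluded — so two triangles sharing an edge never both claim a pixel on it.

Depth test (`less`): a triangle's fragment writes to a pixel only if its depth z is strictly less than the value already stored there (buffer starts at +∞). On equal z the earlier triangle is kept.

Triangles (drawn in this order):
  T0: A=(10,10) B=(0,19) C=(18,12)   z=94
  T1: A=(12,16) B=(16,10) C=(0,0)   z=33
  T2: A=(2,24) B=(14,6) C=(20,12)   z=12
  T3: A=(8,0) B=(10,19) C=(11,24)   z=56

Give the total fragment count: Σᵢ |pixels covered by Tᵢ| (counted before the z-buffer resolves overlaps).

T0:
  2·area = 92  (B↔C swapped to make it positive)
  edge (10, 10)→(18, 12): d=(8,2) right/bottom  bias=-1
  edge (18, 12)→(0, 19): d=(-18,7) right/bottom  bias=-1
  edge (0, 19)→(10, 10): d=(10,-9) top-left  bias=+0
    (4,5)@(9, 11): e=[10,81,1] → #
    (5,5)@(11, 11): e=[6,67,19] → #
    (6,5)@(13, 11): e=[2,53,37] → #
    (7,5)@(15, 11): e=[-2,39,55] → ·
    (3,6)@(7, 13): e=[30,59,3] → #
    (7,6)@(15, 13): e=[14,3,75] → #
    (8,6)@(17, 13): e=[10,-11,93] → ·
    (2,7)@(5, 15): e=[50,37,5] → #
    (5,7)@(11, 15): e=[38,-5,59] → ·
    (6,7)@(13, 15): e=[34,-19,77] → ·
    (7,7)@(15, 15): e=[30,-33,95] → ·
    (1,8)@(3, 17): e=[70,15,7] → #
  covered (13 px):
    · · · · · · · · · · ·
    · · · · · · · · · · ·
    · · · · · · · · · · ·
    · · · · · · · · · · ·
    · · · · · · · · · · ·
    · · · · # # # · · · ·
    · · · # # # # # · · ·
    · · # # # · · · · · ·
    · # # · · · · · · · ·
    · · · · · · · · · · ·
    · · · · · · · · · · ·
    · · · · · · · · · · ·
T1:
  2·area = 136  (B↔C swapped to make it positive)
  edge (12, 16)→(0, 0): d=(-12,-16) top-left  bias=+0
  edge (0, 0)→(16, 10): d=(16,10) right/bottom  bias=-1
  edge (16, 10)→(12, 16): d=(-4,6) right/bottom  bias=-1
    (0,0)@(1, 1): e=[4,6,126] → #
    (1,0)@(3, 1): e=[36,-14,114] → ·
    (0,1)@(1, 3): e=[-20,38,118] → ·
    (1,1)@(3, 3): e=[12,18,106] → #
    (2,1)@(5, 3): e=[44,-2,94] → ·
    (1,2)@(3, 5): e=[-12,50,98] → ·
    (2,2)@(5, 5): e=[20,30,86] → #
    (3,2)@(7, 5): e=[52,10,74] → #
    (4,2)@(9, 5): e=[84,-10,62] → ·
    (2,3)@(5, 7): e=[-4,62,78] → ·
    (3,3)@(7, 7): e=[28,42,66] → #
    (4,3)@(9, 7): e=[60,22,54] → #
  covered (17 px):
    # · · · · · · · · · ·
    · # · · · · · · · · ·
    · · # # · · · · · · ·
    · · · # # # · · · · ·
    · · · # # # # · · · ·
    · · · · # # # # · · ·
    · · · · · # # · · · ·
    · · · · · · · · · · ·
    · · · · · · · · · · ·
    · · · · · · · · · · ·
    · · · · · · · · · · ·
    · · · · · · · · · · ·
T2:
  2·area = 180
  edge (2, 24)→(14, 6): d=(12,-18) top-left  bias=+0
  edge (14, 6)→(20, 12): d=(6,6) right/bottom  bias=-1
  edge (20, 12)→(2, 24): d=(-18,12) right/bottom  bias=-1
    (4,0)@(9, 1): e=[-150,0,330] → ·  [on edge]
    (5,1)@(11, 3): e=[-90,0,270] → ·  [on edge]
    (6,2)@(13, 5): e=[-30,0,210] → ·  [on edge]
    (7,3)@(15, 7): e=[30,0,150] → ·  [on edge]
    (6,4)@(13, 9): e=[18,24,138] → #
    (7,4)@(15, 9): e=[54,12,114] → #
    (8,4)@(17, 9): e=[90,0,90] → ·  [on edge]
    (5,5)@(11, 11): e=[6,48,126] → #
    (8,5)@(17, 11): e=[114,12,54] → #
    (9,5)@(19, 11): e=[150,0,30] → ·  [on edge]
    (5,6)@(11, 13): e=[30,60,90] → #
    (9,6)@(19, 13): e=[174,12,-6] → ·
    (10,6)@(21, 13): e=[210,0,-30] → ·  [on edge]
  covered (21 px):
    · · · · · · · · · · ·
    · · · · · · · · · · ·
    · · · · · · · · · · ·
    · · · · · · · · · · ·
    · · · · · · # # · · ·
    · · · · · # # # # · ·
    · · · · · # # # # · ·
    · · · · # # # # · · ·
    · · · # # # · · · · ·
    · · · # # · · · · · ·
    · · # · · · · · · · ·
    · # · · · · · · · · ·
T3:
  2·area = 9  (B↔C swapped to make it positive)
  edge (8, 0)→(11, 24): d=(3,24) right/bottom  bias=-1
  edge (11, 24)→(10, 19): d=(-1,-5) top-left  bias=+0
  edge (10, 19)→(8, 0): d=(-2,-19) top-left  bias=+0
    (4,4)@(9, 9): e=[3,5,1] → #
    (5,4)@(11, 9): e=[-45,15,39] → ·
    (4,5)@(9, 11): e=[9,3,-3] → ·
  covered (1 px):
    · · · · · · · · · · ·
    · · · · · · · · · · ·
    · · · · · · · · · · ·
    · · · · · · · · · · ·
    · · · · # · · · · · ·
    · · · · · · · · · · ·
    · · · · · · · · · · ·
    · · · · · · · · · · ·
    · · · · · · · · · · ·
    · · · · · · · · · · ·
    · · · · · · · · · · ·
    · · · · · · · · · · ·

Final: 52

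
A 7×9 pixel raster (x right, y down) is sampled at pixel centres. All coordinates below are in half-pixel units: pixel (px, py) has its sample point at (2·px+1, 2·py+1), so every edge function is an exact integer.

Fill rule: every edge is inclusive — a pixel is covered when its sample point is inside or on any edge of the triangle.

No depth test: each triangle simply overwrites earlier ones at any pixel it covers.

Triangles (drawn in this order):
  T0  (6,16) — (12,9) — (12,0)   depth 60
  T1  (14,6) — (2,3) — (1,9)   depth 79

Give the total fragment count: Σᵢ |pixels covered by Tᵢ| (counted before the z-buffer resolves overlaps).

T0:
  2·area = 54  (B↔C swapped to make it positive)
  edge (6, 16)→(12, 0): d=(6,-16) inclusive
  edge (12, 0)→(12, 9): d=(0,9) inclusive
  edge (12, 9)→(6, 16): d=(-6,7) inclusive
    (5,1)@(11, 3): e=[2,9,43] → #
    (6,1)@(13, 3): e=[34,-9,29] → ·
    (5,2)@(11, 5): e=[14,9,31] → #
    (6,2)@(13, 5): e=[46,-9,17] → ·
    (5,3)@(11, 7): e=[26,9,19] → #
    (6,3)@(13, 7): e=[58,-9,5] → ·
    (4,4)@(9, 9): e=[6,27,21] → #
    (6,4)@(13, 9): e=[70,-9,-7] → ·
    (4,5)@(9, 11): e=[18,27,9] → #
    (5,5)@(11, 11): e=[50,9,-5] → ·
    (4,6)@(9, 13): e=[30,27,-3] → ·
  covered (6 px):
    · · · · · · ·
    · · · · · # ·
    · · · · · # ·
    · · · · · # ·
    · · · · # # ·
    · · · · # · ·
    · · · · · · ·
    · · · · · · ·
    · · · · · · ·
T1:
  2·area = 75  (B↔C swapped to make it positive)
  edge (14, 6)→(1, 9): d=(-13,3) inclusive
  edge (1, 9)→(2, 3): d=(1,-6) inclusive
  edge (2, 3)→(14, 6): d=(12,3) inclusive
    (1,2)@(3, 5): e=[46,8,21] → #
    (2,2)@(5, 5): e=[40,20,15] → #
    (3,2)@(7, 5): e=[34,32,9] → #
    (4,2)@(9, 5): e=[28,44,3] → #
    (5,2)@(11, 5): e=[22,56,-3] → ·
    (1,3)@(3, 7): e=[20,10,45] → #
    (5,3)@(11, 7): e=[-4,58,21] → ·
    (0,4)@(1, 9): e=[0,0,75] → #  [on edge]
    (1,4)@(3, 9): e=[-6,12,69] → ·
    (2,4)@(5, 9): e=[-12,24,63] → ·
    (3,4)@(7, 9): e=[-18,36,57] → ·
    (4,4)@(9, 9): e=[-24,48,51] → ·
  covered (9 px):
    · · · · · · ·
    · · · · · · ·
    · # # # # · ·
    · # # # # · ·
    # · · · · · ·
    · · · · · · ·
    · · · · · · ·
    · · · · · · ·
    · · · · · · ·

Answer: 15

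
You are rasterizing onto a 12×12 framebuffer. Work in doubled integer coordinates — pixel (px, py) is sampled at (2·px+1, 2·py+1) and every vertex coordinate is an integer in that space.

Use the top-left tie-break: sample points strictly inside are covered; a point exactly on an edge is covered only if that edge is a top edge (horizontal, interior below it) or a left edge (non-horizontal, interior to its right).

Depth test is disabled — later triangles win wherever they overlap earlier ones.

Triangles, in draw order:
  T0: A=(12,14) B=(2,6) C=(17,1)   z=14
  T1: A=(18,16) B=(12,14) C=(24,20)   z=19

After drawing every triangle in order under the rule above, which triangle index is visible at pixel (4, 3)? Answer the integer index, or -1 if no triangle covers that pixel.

T0:
  2·area = 170
  edge (12, 14)→(2, 6): d=(-10,-8) top-left  bias=+0
  edge (2, 6)→(17, 1): d=(15,-5) top-left  bias=+0
  edge (17, 1)→(12, 14): d=(-5,13) right/bottom  bias=-1
    (8,0)@(17, 1): e=[170,0,0] → ·  [on edge]
    (5,1)@(11, 3): e=[102,0,68] → █  [on edge]
    (6,1)@(13, 3): e=[118,10,42] → █
    (7,1)@(15, 3): e=[134,20,16] → █
    (8,1)@(17, 3): e=[150,30,-10] → ·
    (2,2)@(5, 5): e=[34,0,136] → █  [on edge]
    (3,2)@(7, 5): e=[50,10,110] → █
    (4,2)@(9, 5): e=[66,20,84] → █
    (8,2)@(17, 5): e=[130,60,-20] → ·
    (2,3)@(5, 7): e=[14,30,126] → █
    (7,3)@(15, 7): e=[94,80,-4] → ·
    (2,4)@(5, 9): e=[-6,60,116] → ·
  covered (22 px):
    · · · · · · · · · · · ·
    · · · · · █ █ █ · · · ·
    · · █ █ █ █ █ █ · · · ·
    · · █ █ █ █ █ · · · · ·
    · · · █ █ █ █ · · · · ·
    · · · · █ █ █ · · · · ·
    · · · · · █ · · · · · ·
    · · · · · · · · · · · ·
    · · · · · · · · · · · ·
    · · · · · · · · · · · ·
    · · · · · · · · · · · ·
    · · · · · · · · · · · ·
T1:
  2·area = 12  (B↔C swapped to make it positive)
  edge (18, 16)→(24, 20): d=(6,4) right/bottom  bias=-1
  edge (24, 20)→(12, 14): d=(-12,-6) top-left  bias=+0
  edge (12, 14)→(18, 16): d=(6,2) right/bottom  bias=-1
    (1,5)@(3, 11): e=[30,-18,0] → ·  [on edge]
    (4,6)@(9, 13): e=[18,-6,0] → ·  [on edge]
    (7,7)@(15, 15): e=[6,6,0] → ·  [on edge]
    (9,8)@(19, 17): e=[2,6,4] → █
    (10,8)@(21, 17): e=[-6,18,0] → ·  [on edge]
    (9,9)@(19, 19): e=[14,-18,16] → ·
  covered (1 px):
    · · · · · · · · · · · ·
    · · · · · · · · · · · ·
    · · · · · · · · · · · ·
    · · · · · · · · · · · ·
    · · · · · · · · · · · ·
    · · · · · · · · · · · ·
    · · · · · · · · · · · ·
    · · · · · · · · · · · ·
    · · · · · · · · · █ · ·
    · · · · · · · · · · · ·
    · · · · · · · · · · · ·
    · · · · · · · · · · · ·

Z-buffer (winner per pixel, '.' = empty):
  . . . . . . . . . . . .
  . . . . . 0 0 0 . . . .
  . . 0 0 0 0 0 0 . . . .
  . . 0 0 0 0 0 . . . . .
  . . . 0 0 0 0 . . . . .
  . . . . 0 0 0 . . . . .
  . . . . . 0 . . . . . .
  . . . . . . . . . . . .
  . . . . . . . . . 1 . .
  . . . . . . . . . . . .
  . . . . . . . . . . . .
  . . . . . . . . . . . .

Result: 0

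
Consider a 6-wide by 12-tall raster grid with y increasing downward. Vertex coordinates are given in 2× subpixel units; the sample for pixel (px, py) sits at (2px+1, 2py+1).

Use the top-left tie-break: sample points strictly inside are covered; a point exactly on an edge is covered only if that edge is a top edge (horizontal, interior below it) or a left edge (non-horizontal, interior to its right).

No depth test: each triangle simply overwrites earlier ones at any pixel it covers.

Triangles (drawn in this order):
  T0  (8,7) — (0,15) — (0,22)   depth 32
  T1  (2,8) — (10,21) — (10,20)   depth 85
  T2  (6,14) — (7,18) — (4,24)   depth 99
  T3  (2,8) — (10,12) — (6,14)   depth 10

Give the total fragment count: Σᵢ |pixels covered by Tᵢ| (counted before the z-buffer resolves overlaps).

T0:
  2·area = 56  (B↔C swapped to make it positive)
  edge (8, 7)→(0, 22): d=(-8,15) right/bottom  bias=-1
  edge (0, 22)→(0, 15): d=(0,-7) top-left  bias=+0
  edge (0, 15)→(8, 7): d=(8,-8) top-left  bias=+0
    (2,5)@(5, 11): e=[13,35,8] → X
    (3,5)@(7, 11): e=[-17,49,24] → .
    (1,6)@(3, 13): e=[27,21,8] → X
    (2,6)@(5, 13): e=[-3,35,24] → .
    (0,7)@(1, 15): e=[41,7,8] → X
    (2,7)@(5, 15): e=[-19,35,40] → .
    (0,8)@(1, 17): e=[25,7,24] → X
    (1,8)@(3, 17): e=[-5,21,40] → .
    (0,9)@(1, 19): e=[9,7,40] → X
    (1,9)@(3, 19): e=[-21,21,56] → .
    (0,10)@(1, 21): e=[-7,7,56] → .
  covered (6 px):
    . . . . . .
    . . . . . .
    . . . . . .
    . . . . . .
    . . . . . .
    . . X . . .
    . X . . . .
    X X . . . .
    X . . . . .
    X . . . . .
    . . . . . .
    . . . . . .
T1:
  2·area = 8  (B↔C swapped to make it positive)
  edge (2, 8)→(10, 20): d=(8,12) right/bottom  bias=-1
  edge (10, 20)→(10, 21): d=(0,1) right/bottom  bias=-1
  edge (10, 21)→(2, 8): d=(-8,-13) top-left  bias=+0
    (4,9)@(9, 19): e=[4,1,3] → X
    (5,9)@(11, 19): e=[-20,-1,29] → .
    (4,10)@(9, 21): e=[20,1,-13] → .
  covered (1 px):
    . . . . . .
    . . . . . .
    . . . . . .
    . . . . . .
    . . . . . .
    . . . . . .
    . . . . . .
    . . . . . .
    . . . . . .
    . . . . X .
    . . . . . .
    . . . . . .
T2:
  2·area = 18
  edge (6, 14)→(7, 18): d=(1,4) right/bottom  bias=-1
  edge (7, 18)→(4, 24): d=(-3,6) right/bottom  bias=-1
  edge (4, 24)→(6, 14): d=(2,-10) top-left  bias=+0
    (3,4)@(7, 9): e=[-9,27,0] → .  [on edge]
    (2,9)@(5, 19): e=[9,9,0] → X  [on edge]
    (3,9)@(7, 19): e=[1,-3,20] → .
    (2,10)@(5, 21): e=[11,3,4] → X
    (3,10)@(7, 21): e=[3,-9,24] → .
    (2,11)@(5, 23): e=[13,-3,8] → .
  covered (2 px):
    . . . . . .
    . . . . . .
    . . . . . .
    . . . . . .
    . . . . . .
    . . . . . .
    . . . . . .
    . . . . . .
    . . . . . .
    . . X . . .
    . . X . . .
    . . . . . .
T3:
  2·area = 32
  edge (2, 8)→(10, 12): d=(8,4) right/bottom  bias=-1
  edge (10, 12)→(6, 14): d=(-4,2) right/bottom  bias=-1
  edge (6, 14)→(2, 8): d=(-4,-6) top-left  bias=+0
    (1,4)@(3, 9): e=[4,26,2] → X
    (2,4)@(5, 9): e=[-4,22,14] → .
    (1,5)@(3, 11): e=[20,18,-6] → .
    (2,5)@(5, 11): e=[12,14,6] → X
    (3,5)@(7, 11): e=[4,10,18] → X
    (4,5)@(9, 11): e=[-4,6,30] → .
    (2,6)@(5, 13): e=[28,6,-2] → .
    (3,6)@(7, 13): e=[20,2,10] → X
    (4,6)@(9, 13): e=[12,-2,22] → .
    (3,7)@(7, 15): e=[36,-6,2] → .
  covered (4 px):
    . . . . . .
    . . . . . .
    . . . . . .
    . . . . . .
    . X . . . .
    . . X X . .
    . . . X . .
    . . . . . .
    . . . . . .
    . . . . . .
    . . . . . .
    . . . . . .

Result: 13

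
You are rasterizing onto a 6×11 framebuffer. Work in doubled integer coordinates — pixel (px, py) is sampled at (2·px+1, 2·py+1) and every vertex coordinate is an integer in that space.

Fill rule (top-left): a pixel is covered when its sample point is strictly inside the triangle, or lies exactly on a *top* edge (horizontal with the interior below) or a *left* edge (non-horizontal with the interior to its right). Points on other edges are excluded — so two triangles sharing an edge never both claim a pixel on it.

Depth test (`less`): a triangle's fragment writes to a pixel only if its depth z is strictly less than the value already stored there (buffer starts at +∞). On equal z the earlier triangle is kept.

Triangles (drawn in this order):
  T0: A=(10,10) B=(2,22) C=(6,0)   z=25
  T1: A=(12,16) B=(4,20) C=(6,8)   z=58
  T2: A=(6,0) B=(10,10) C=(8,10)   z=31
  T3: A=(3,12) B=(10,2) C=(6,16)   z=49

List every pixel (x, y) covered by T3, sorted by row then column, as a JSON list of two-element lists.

T0:
  2·area = 128
  edge (10, 10)→(2, 22): d=(-8,12) right/bottom  bias=-1
  edge (2, 22)→(6, 0): d=(4,-22) top-left  bias=+0
  edge (6, 0)→(10, 10): d=(4,10) right/bottom  bias=-1
    (3,1)@(7, 3): e=[92,34,2] → #
    (4,1)@(9, 3): e=[68,78,-18] → ·
    (3,2)@(7, 5): e=[76,42,10] → #
    (4,2)@(9, 5): e=[52,86,-10] → ·
    (2,3)@(5, 7): e=[84,6,38] → #
    (4,3)@(9, 7): e=[36,94,-2] → ·
    (2,4)@(5, 9): e=[68,14,46] → #
    (4,4)@(9, 9): e=[20,102,6] → #
    (5,4)@(11, 9): e=[-4,146,-14] → ·
    (2,5)@(5, 11): e=[52,22,54] → #
    (5,5)@(11, 11): e=[-20,154,-6] → ·
    (2,6)@(5, 13): e=[36,30,62] → #
  covered (16 px):
    · · · · · ·
    · · · # · ·
    · · · # · ·
    · · # # · ·
    · · # # # ·
    · · # # # ·
    · · # # · ·
    · · # · · ·
    · # # · · ·
    · # · · · ·
    · · · · · ·
T1:
  2·area = 88
  edge (12, 16)→(4, 20): d=(-8,4) right/bottom  bias=-1
  edge (4, 20)→(6, 8): d=(2,-12) top-left  bias=+0
  edge (6, 8)→(12, 16): d=(6,8) right/bottom  bias=-1
    (3,5)@(7, 11): e=[60,18,10] → #
    (4,5)@(9, 11): e=[52,42,-6] → ·
    (3,6)@(7, 13): e=[44,22,22] → #
    (4,6)@(9, 13): e=[36,46,6] → #
    (5,6)@(11, 13): e=[28,70,-10] → ·
    (2,7)@(5, 15): e=[36,2,50] → #
    (5,7)@(11, 15): e=[12,74,2] → #
    (2,8)@(5, 17): e=[20,6,62] → #
    (5,8)@(11, 17): e=[-4,78,14] → ·
    (2,9)@(5, 19): e=[4,10,74] → #
    (3,9)@(7, 19): e=[-4,34,58] → ·
    (4,9)@(9, 19): e=[-12,58,42] → ·
  covered (11 px):
    · · · · · ·
    · · · · · ·
    · · · · · ·
    · · · · · ·
    · · · · · ·
    · · · # · ·
    · · · # # ·
    · · # # # #
    · · # # # ·
    · · # · · ·
    · · · · · ·
T2:
  2·area = 20
  edge (6, 0)→(10, 10): d=(4,10) right/bottom  bias=-1
  edge (10, 10)→(8, 10): d=(-2,0) right/bottom  bias=-1
  edge (8, 10)→(6, 0): d=(-2,-10) top-left  bias=+0
    (3,1)@(7, 3): e=[2,14,4] → #
    (4,1)@(9, 3): e=[-18,14,24] → ·
    (3,2)@(7, 5): e=[10,10,0] → #  [on edge]
    (4,2)@(9, 5): e=[-10,10,20] → ·
    (3,3)@(7, 7): e=[18,6,-4] → ·
    (4,4)@(9, 9): e=[6,2,12] → #
    (5,4)@(11, 9): e=[-14,2,32] → ·
    (4,5)@(9, 11): e=[14,-2,8] → ·
    (4,7)@(9, 15): e=[30,-10,0] → ·  [on edge]
  covered (3 px):
    · · · · · ·
    · · · # · ·
    · · · # · ·
    · · · · · ·
    · · · · # ·
    · · · · · ·
    · · · · · ·
    · · · · · ·
    · · · · · ·
    · · · · · ·
    · · · · · ·
T3:
  2·area = 58
  edge (3, 12)→(10, 2): d=(7,-10) top-left  bias=+0
  edge (10, 2)→(6, 16): d=(-4,14) right/bottom  bias=-1
  edge (6, 16)→(3, 12): d=(-3,-4) top-left  bias=+0
    (4,2)@(9, 5): e=[11,2,45] → #
    (5,2)@(11, 5): e=[31,-26,53] → ·
    (3,3)@(7, 7): e=[5,22,31] → #
    (4,3)@(9, 7): e=[25,-6,39] → ·
    (3,4)@(7, 9): e=[19,14,25] → #
    (4,4)@(9, 9): e=[39,-14,33] → ·
    (2,5)@(5, 11): e=[13,34,11] → #
    (4,5)@(9, 11): e=[53,-22,27] → ·
    (2,6)@(5, 13): e=[27,26,5] → #
    (3,6)@(7, 13): e=[47,-2,13] → ·
    (2,7)@(5, 15): e=[41,18,-1] → ·
  covered (6 px):
    · · · · · ·
    · · · · · ·
    · · · · # ·
    · · · # · ·
    · · · # · ·
    · · # # · ·
    · · # · · ·
    · · · · · ·
    · · · · · ·
    · · · · · ·
    · · · · · ·

Result: [[4,2],[3,3],[3,4],[2,5],[3,5],[2,6]]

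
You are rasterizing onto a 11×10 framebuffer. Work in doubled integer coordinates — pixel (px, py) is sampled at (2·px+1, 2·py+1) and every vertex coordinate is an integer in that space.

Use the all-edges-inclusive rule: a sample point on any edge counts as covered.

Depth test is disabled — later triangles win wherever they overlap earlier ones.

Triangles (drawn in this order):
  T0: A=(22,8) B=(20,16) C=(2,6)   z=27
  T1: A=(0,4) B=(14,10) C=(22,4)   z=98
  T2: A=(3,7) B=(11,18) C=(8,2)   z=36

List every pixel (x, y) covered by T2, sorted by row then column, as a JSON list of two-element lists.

T0:
  2·area = 164
  edge (22, 8)→(20, 16): d=(-2,8) inclusive
  edge (20, 16)→(2, 6): d=(-18,-10) inclusive
  edge (2, 6)→(22, 8): d=(20,2) inclusive
    (2,3)@(5, 7): e=[138,12,14] → #
    (3,3)@(7, 7): e=[122,32,10] → #
    (4,3)@(9, 7): e=[106,52,6] → #
    (5,3)@(11, 7): e=[90,72,2] → #
    (6,3)@(13, 7): e=[74,92,-2] → ·
    (2,4)@(5, 9): e=[134,-24,54] → ·
    (3,4)@(7, 9): e=[118,-4,50] → ·
    (4,4)@(9, 9): e=[102,16,46] → #
    (6,4)@(13, 9): e=[70,56,38] → #
    (7,4)@(15, 9): e=[54,76,34] → #
    (8,4)@(17, 9): e=[38,96,30] → #
    (9,4)@(19, 9): e=[22,116,26] → #
    (5,5)@(11, 11): e=[82,0,82] → #  [on edge]
  covered (21 px):
    · · · · · · · · · · ·
    · · · · · · · · · · ·
    · · · · · · · · · · ·
    · · # # # # · · · · ·
    · · · · # # # # # # #
    · · · · · # # # # # #
    · · · · · · · # # # ·
    · · · · · · · · · # ·
    · · · · · · · · · · ·
    · · · · · · · · · · ·
T1:
  2·area = 132  (B↔C swapped to make it positive)
  edge (0, 4)→(22, 4): d=(22,0) inclusive
  edge (22, 4)→(14, 10): d=(-8,6) inclusive
  edge (14, 10)→(0, 4): d=(-14,-6) inclusive
    (1,2)@(3, 5): e=[22,106,4] → #
    (2,2)@(5, 5): e=[22,94,16] → #
    (3,2)@(7, 5): e=[22,82,28] → #
    (4,2)@(9, 5): e=[22,70,40] → #
    (5,2)@(11, 5): e=[22,58,52] → #
    (6,2)@(13, 5): e=[22,46,64] → #
    (7,2)@(15, 5): e=[22,34,76] → #
    (8,2)@(17, 5): e=[22,22,88] → #
    (9,2)@(19, 5): e=[22,10,100] → #
    (10,2)@(21, 5): e=[22,-2,112] → ·
    (1,3)@(3, 7): e=[66,90,-24] → ·
    (2,3)@(5, 7): e=[66,78,-12] → ·
    (3,3)@(7, 7): e=[66,66,0] → #  [on edge]
    (10,6)@(21, 13): e=[198,-66,0] → ·  [on edge]
  covered (17 px):
    · · · · · · · · · · ·
    · · · · · · · · · · ·
    · # # # # # # # # # ·
    · · · # # # # # # · ·
    · · · · · · # # · · ·
    · · · · · · · · · · ·
    · · · · · · · · · · ·
    · · · · · · · · · · ·
    · · · · · · · · · · ·
    · · · · · · · · · · ·
T2:
  2·area = 95  (B↔C swapped to make it positive)
  edge (3, 7)→(8, 2): d=(5,-5) inclusive
  edge (8, 2)→(11, 18): d=(3,16) inclusive
  edge (11, 18)→(3, 7): d=(-8,-11) inclusive
    (4,0)@(9, 1): e=[0,-19,114] → ·  [on edge]
    (3,1)@(7, 3): e=[0,19,76] → #  [on edge]
    (4,1)@(9, 3): e=[10,-13,98] → ·
    (2,2)@(5, 5): e=[0,57,38] → #  [on edge]
    (4,2)@(9, 5): e=[20,-7,82] → ·
    (1,3)@(3, 7): e=[0,95,0] → #  [on edge]
    (4,3)@(9, 7): e=[30,-1,66] → ·
    (0,4)@(1, 9): e=[0,133,-38] → ·  [on edge]
    (1,4)@(3, 9): e=[10,101,-16] → ·
    (2,4)@(5, 9): e=[20,69,6] → #
    (4,4)@(9, 9): e=[40,5,50] → #
    (5,4)@(11, 9): e=[50,-27,72] → ·
  covered (13 px):
    · · · · · · · · · · ·
    · · · # · · · · · · ·
    · · # # · · · · · · ·
    · # # # · · · · · · ·
    · · # # # · · · · · ·
    · · · # # · · · · · ·
    · · · · # · · · · · ·
    · · · · # · · · · · ·
    · · · · · · · · · · ·
    · · · · · · · · · · ·

Final: [[3,1],[2,2],[3,2],[1,3],[2,3],[3,3],[2,4],[3,4],[4,4],[3,5],[4,5],[4,6],[4,7]]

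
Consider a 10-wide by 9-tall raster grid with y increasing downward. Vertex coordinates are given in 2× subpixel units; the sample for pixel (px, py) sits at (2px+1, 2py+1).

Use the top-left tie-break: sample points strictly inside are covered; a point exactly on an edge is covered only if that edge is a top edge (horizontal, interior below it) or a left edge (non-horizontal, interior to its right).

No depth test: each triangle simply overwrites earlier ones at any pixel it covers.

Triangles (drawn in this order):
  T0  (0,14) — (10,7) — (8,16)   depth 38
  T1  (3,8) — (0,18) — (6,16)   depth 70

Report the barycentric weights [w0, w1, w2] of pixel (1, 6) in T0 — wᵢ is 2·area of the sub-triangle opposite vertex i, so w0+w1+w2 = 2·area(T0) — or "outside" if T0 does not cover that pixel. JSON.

T0:
  2·area = 76
  edge (0, 14)→(10, 7): d=(10,-7) top-left  bias=+0
  edge (10, 7)→(8, 16): d=(-2,9) right/bottom  bias=-1
  edge (8, 16)→(0, 14): d=(-8,-2) top-left  bias=+0
    (4,4)@(9, 9): e=[13,5,58] → █
    (5,4)@(11, 9): e=[27,-13,62] → ·
    (2,5)@(5, 11): e=[5,37,34] → █
    (3,5)@(7, 11): e=[19,19,38] → █
    (5,5)@(11, 11): e=[47,-17,46] → ·
    (1,6)@(3, 13): e=[11,51,14] → █
    (4,6)@(9, 13): e=[53,-3,26] → ·
    (1,7)@(3, 15): e=[31,47,-2] → ·
    (2,7)@(5, 15): e=[45,29,2] → █
    (4,7)@(9, 15): e=[73,-7,10] → ·
    (2,8)@(5, 17): e=[65,25,-14] → ·
    (3,8)@(7, 17): e=[79,7,-10] → ·
  covered (9 px):
    · · · · · · · · · ·
    · · · · · · · · · ·
    · · · · · · · · · ·
    · · · · · · · · · ·
    · · · · █ · · · · ·
    · · █ █ █ · · · · ·
    · █ █ █ · · · · · ·
    · · █ █ · · · · · ·
    · · · · · · · · · ·
T1:
  2·area = 54  (B↔C swapped to make it positive)
  edge (3, 8)→(6, 16): d=(3,8) right/bottom  bias=-1
  edge (6, 16)→(0, 18): d=(-6,2) right/bottom  bias=-1
  edge (0, 18)→(3, 8): d=(3,-10) top-left  bias=+0
    (1,4)@(3, 9): e=[3,48,3] → █
    (2,4)@(5, 9): e=[-13,44,23] → ·
    (1,5)@(3, 11): e=[9,36,9] → █
    (2,5)@(5, 11): e=[-7,32,29] → ·
    (1,6)@(3, 13): e=[15,24,15] → █
    (2,6)@(5, 13): e=[-1,20,35] → ·
    (7,6)@(15, 13): e=[-81,0,135] → ·  [on edge]
    (0,7)@(1, 15): e=[37,16,1] → █
    (2,7)@(5, 15): e=[5,8,41] → █
    (3,7)@(7, 15): e=[-11,4,61] → ·
    (4,7)@(9, 15): e=[-27,0,81] → ·  [on edge]
    (0,8)@(1, 17): e=[43,4,7] → █
    (1,8)@(3, 17): e=[27,0,27] → ·  [on edge]
  covered (7 px):
    · · · · · · · · · ·
    · · · · · · · · · ·
    · · · · · · · · · ·
    · · · · · · · · · ·
    · █ · · · · · · · ·
    · █ · · · · · · · ·
    · █ · · · · · · · ·
    █ █ █ · · · · · · ·
    █ · · · · · · · · ·

Answer: [51,14,11]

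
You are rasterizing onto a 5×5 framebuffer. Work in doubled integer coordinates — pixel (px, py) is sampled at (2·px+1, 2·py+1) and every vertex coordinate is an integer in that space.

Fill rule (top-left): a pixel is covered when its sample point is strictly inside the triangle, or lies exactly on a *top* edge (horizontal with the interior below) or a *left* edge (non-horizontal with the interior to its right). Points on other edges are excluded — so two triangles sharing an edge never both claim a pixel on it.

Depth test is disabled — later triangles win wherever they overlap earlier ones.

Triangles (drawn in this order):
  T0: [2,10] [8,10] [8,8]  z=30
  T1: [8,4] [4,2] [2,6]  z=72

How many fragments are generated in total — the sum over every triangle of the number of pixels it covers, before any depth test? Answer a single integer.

T0:
  2·area = 12  (B↔C swapped to make it positive)
  edge (2, 10)→(8, 8): d=(6,-2) top-left  bias=+0
  edge (8, 8)→(8, 10): d=(0,2) right/bottom  bias=-1
  edge (8, 10)→(2, 10): d=(-6,0) right/bottom  bias=-1
    (2,4)@(5, 9): e=[0,6,6] → X  [on edge]
    (3,4)@(7, 9): e=[4,2,6] → X
    (4,4)@(9, 9): e=[8,-2,6] → .
  covered (2 px):
    . . . . .
    . . . . .
    . . . . .
    . . . . .
    . . X X .
T1:
  2·area = 20  (B↔C swapped to make it positive)
  edge (8, 4)→(2, 6): d=(-6,2) right/bottom  bias=-1
  edge (2, 6)→(4, 2): d=(2,-4) top-left  bias=+0
  edge (4, 2)→(8, 4): d=(4,2) right/bottom  bias=-1
    (2,1)@(5, 3): e=[12,6,2] → X
    (3,1)@(7, 3): e=[8,14,-2] → .
    (1,2)@(3, 5): e=[4,2,14] → X
    (2,2)@(5, 5): e=[0,10,10] → .  [on edge]
    (1,3)@(3, 7): e=[-8,6,22] → .
  covered (2 px):
    . . . . .
    . . X . .
    . X . . .
    . . . . .
    . . . . .

Answer: 4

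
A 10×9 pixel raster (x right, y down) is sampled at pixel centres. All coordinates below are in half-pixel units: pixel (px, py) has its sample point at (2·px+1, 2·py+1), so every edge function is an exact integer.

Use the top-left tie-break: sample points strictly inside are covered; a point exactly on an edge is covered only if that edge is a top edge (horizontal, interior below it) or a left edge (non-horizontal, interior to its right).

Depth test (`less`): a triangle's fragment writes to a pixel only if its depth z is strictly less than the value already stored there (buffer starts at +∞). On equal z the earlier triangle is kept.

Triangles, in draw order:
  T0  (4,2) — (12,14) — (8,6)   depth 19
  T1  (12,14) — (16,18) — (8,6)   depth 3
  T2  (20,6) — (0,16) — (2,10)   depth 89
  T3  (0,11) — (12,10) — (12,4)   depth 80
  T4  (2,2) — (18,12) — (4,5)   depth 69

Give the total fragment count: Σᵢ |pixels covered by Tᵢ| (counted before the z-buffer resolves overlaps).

T0:
  2·area = 16  (B↔C swapped to make it positive)
  edge (4, 2)→(8, 6): d=(4,4) right/bottom  bias=-1
  edge (8, 6)→(12, 14): d=(4,8) right/bottom  bias=-1
  edge (12, 14)→(4, 2): d=(-8,-12) top-left  bias=+0
    (1,0)@(3, 1): e=[0,20,-4] → .  [on edge]
    (2,1)@(5, 3): e=[0,12,4] → .  [on edge]
    (3,2)@(7, 5): e=[0,4,12] → .  [on edge]
    (4,3)@(9, 7): e=[0,-4,20] → .  [on edge]
    (4,4)@(9, 9): e=[8,4,4] → X
    (5,4)@(11, 9): e=[0,-12,28] → .  [on edge]
    (4,5)@(9, 11): e=[16,12,-12] → .
    (6,5)@(13, 11): e=[0,-20,36] → .  [on edge]
    (7,6)@(15, 13): e=[0,-28,44] → .  [on edge]
    (8,7)@(17, 15): e=[0,-36,52] → .  [on edge]
    (9,8)@(19, 17): e=[0,-44,60] → .  [on edge]
  covered (1 px):
    . . . . . . . . . .
    . . . . . . . . . .
    . . . . . . . . . .
    . . . . . . . . . .
    . . . . X . . . . .
    . . . . . . . . . .
    . . . . . . . . . .
    . . . . . . . . . .
    . . . . . . . . . .
T1:
  2·area = 16  (B↔C swapped to make it positive)
  edge (12, 14)→(8, 6): d=(-4,-8) top-left  bias=+0
  edge (8, 6)→(16, 18): d=(8,12) right/bottom  bias=-1
  edge (16, 18)→(12, 14): d=(-4,-4) top-left  bias=+0
    (0,1)@(1, 3): e=[-44,60,0] → .  [on edge]
    (1,2)@(3, 5): e=[-36,52,0] → .  [on edge]
    (2,3)@(5, 7): e=[-28,44,0] → .  [on edge]
    (3,4)@(7, 9): e=[-20,36,0] → .  [on edge]
    (4,5)@(9, 11): e=[-12,28,0] → .  [on edge]
    (5,5)@(11, 11): e=[4,4,8] → X
    (6,5)@(13, 11): e=[20,-20,16] → .
    (5,6)@(11, 13): e=[-4,20,0] → .  [on edge]
    (6,7)@(13, 15): e=[4,12,0] → X  [on edge]
    (7,7)@(15, 15): e=[20,-12,8] → .
    (6,8)@(13, 17): e=[-4,28,-8] → .
    (7,8)@(15, 17): e=[12,4,0] → X  [on edge]
  covered (3 px):
    . . . . . . . . . .
    . . . . . . . . . .
    . . . . . . . . . .
    . . . . . . . . . .
    . . . . . . . . . .
    . . . . . X . . . .
    . . . . . . . . . .
    . . . . . . X . . .
    . . . . . . . X . .
T2:
  2·area = 100
  edge (20, 6)→(0, 16): d=(-20,10) right/bottom  bias=-1
  edge (0, 16)→(2, 10): d=(2,-6) top-left  bias=+0
  edge (2, 10)→(20, 6): d=(18,-4) top-left  bias=+0
    (2,0)@(5, 1): e=[250,0,-150] → .  [on edge]
    (1,3)@(3, 7): e=[150,0,-50] → .  [on edge]
    (8,3)@(17, 7): e=[10,84,6] → X
    (9,3)@(19, 7): e=[-10,96,14] → .
    (3,4)@(7, 9): e=[70,28,2] → X
    (4,4)@(9, 9): e=[50,40,10] → X
    (5,4)@(11, 9): e=[30,52,18] → X
    (6,4)@(13, 9): e=[10,64,26] → X
    (7,4)@(15, 9): e=[-10,76,34] → .
    (8,4)@(17, 9): e=[-30,88,42] → .
    (1,5)@(3, 11): e=[70,8,22] → X
    (2,5)@(5, 11): e=[50,20,30] → X
    (0,6)@(1, 13): e=[50,0,50] → X  [on edge]
  covered (13 px):
    . . . . . . . . . .
    . . . . . . . . . .
    . . . . . . . . . .
    . . . . . . . . X .
    . . . X X X X . . .
    . X X X X . . . . .
    X X X . . . . . . .
    X . . . . . . . . .
    . . . . . . . . . .
T3:
  2·area = 72  (B↔C swapped to make it positive)
  edge (0, 11)→(12, 4): d=(12,-7) top-left  bias=+0
  edge (12, 4)→(12, 10): d=(0,6) right/bottom  bias=-1
  edge (12, 10)→(0, 11): d=(-12,1) right/bottom  bias=-1
    (5,2)@(11, 5): e=[5,6,61] → X
    (6,2)@(13, 5): e=[19,-6,59] → .
    (3,3)@(7, 7): e=[1,30,41] → X
    (4,3)@(9, 7): e=[15,18,39] → X
    (6,3)@(13, 7): e=[43,-6,35] → .
    (2,4)@(5, 9): e=[11,42,19] → X
    (6,4)@(13, 9): e=[67,-6,11] → .
    (2,5)@(5, 11): e=[35,42,-5] → .
    (3,5)@(7, 11): e=[49,30,-7] → .
    (4,5)@(9, 11): e=[63,18,-9] → .
    (5,5)@(11, 11): e=[77,6,-11] → .
  covered (8 px):
    . . . . . . . . . .
    . . . . . . . . . .
    . . . . . X . . . .
    . . . X X X . . . .
    . . X X X X . . . .
    . . . . . . . . . .
    . . . . . . . . . .
    . . . . . . . . . .
    . . . . . . . . . .
T4:
  2·area = 28
  edge (2, 2)→(18, 12): d=(16,10) right/bottom  bias=-1
  edge (18, 12)→(4, 5): d=(-14,-7) top-left  bias=+0
  edge (4, 5)→(2, 2): d=(-2,-3) top-left  bias=+0
    (1,1)@(3, 3): e=[6,21,1] → X
    (2,1)@(5, 3): e=[-14,35,7] → .
    (1,2)@(3, 5): e=[38,-7,-3] → .
    (2,2)@(5, 5): e=[18,7,3] → X
    (3,2)@(7, 5): e=[-2,21,9] → .
    (2,3)@(5, 7): e=[50,-21,-1] → .
    (4,3)@(9, 7): e=[10,7,11] → X
    (5,3)@(11, 7): e=[-10,21,17] → .
    (4,4)@(9, 9): e=[42,-21,7] → .
    (6,4)@(13, 9): e=[2,7,19] → X
    (7,4)@(15, 9): e=[-18,21,25] → .
    (6,5)@(13, 11): e=[34,-21,15] → .
  covered (4 px):
    . . . . . . . . . .
    . X . . . . . . . .
    . . X . . . . . . .
    . . . . X . . . . .
    . . . . . . X . . .
    . . . . . . . . . .
    . . . . . . . . . .
    . . . . . . . . . .
    . . . . . . . . . .

Result: 29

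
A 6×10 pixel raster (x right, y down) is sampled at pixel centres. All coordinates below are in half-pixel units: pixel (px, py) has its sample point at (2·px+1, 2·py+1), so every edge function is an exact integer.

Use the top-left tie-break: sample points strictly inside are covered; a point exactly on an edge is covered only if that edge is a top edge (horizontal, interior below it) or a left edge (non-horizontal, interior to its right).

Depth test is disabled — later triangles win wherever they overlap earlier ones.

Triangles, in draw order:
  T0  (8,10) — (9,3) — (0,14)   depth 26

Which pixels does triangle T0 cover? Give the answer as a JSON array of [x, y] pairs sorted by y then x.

T0:
  2·area = 52  (B↔C swapped to make it positive)
  edge (8, 10)→(0, 14): d=(-8,4) right/bottom  bias=-1
  edge (0, 14)→(9, 3): d=(9,-11) top-left  bias=+0
  edge (9, 3)→(8, 10): d=(-1,7) right/bottom  bias=-1
    (4,1)@(9, 3): e=[52,0,0] → .  [on edge]
    (3,3)@(7, 7): e=[28,14,10] → X
    (4,3)@(9, 7): e=[20,36,-4] → .
    (2,4)@(5, 9): e=[20,10,22] → X
    (4,4)@(9, 9): e=[4,54,-6] → .
    (1,5)@(3, 11): e=[12,6,34] → X
    (3,5)@(7, 11): e=[-4,50,6] → .
    (0,6)@(1, 13): e=[4,2,46] → X
    (1,6)@(3, 13): e=[-4,24,32] → .
    (2,6)@(5, 13): e=[-12,46,18] → .
    (0,7)@(1, 15): e=[-12,20,44] → .
    (3,8)@(7, 17): e=[-52,104,0] → .  [on edge]
  covered (6 px):
    . . . . . .
    . . . . . .
    . . . . . .
    . . . X . .
    . . X X . .
    . X X . . .
    X . . . . .
    . . . . . .
    . . . . . .
    . . . . . .

Result: [[3,3],[2,4],[3,4],[1,5],[2,5],[0,6]]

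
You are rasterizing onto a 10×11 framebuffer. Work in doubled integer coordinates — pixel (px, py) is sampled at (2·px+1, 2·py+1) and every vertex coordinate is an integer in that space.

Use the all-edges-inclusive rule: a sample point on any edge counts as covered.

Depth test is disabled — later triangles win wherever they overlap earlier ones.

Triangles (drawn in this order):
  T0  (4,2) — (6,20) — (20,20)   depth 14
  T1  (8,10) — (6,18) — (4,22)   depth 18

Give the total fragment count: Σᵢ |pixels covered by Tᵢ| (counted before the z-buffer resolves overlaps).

T0:
  2·area = 252  (B↔C swapped to make it positive)
  edge (4, 2)→(20, 20): d=(16,18) inclusive
  edge (20, 20)→(6, 20): d=(-14,0) inclusive
  edge (6, 20)→(4, 2): d=(-2,-18) inclusive
    (2,2)@(5, 5): e=[30,210,12] → #
    (3,2)@(7, 5): e=[-6,210,48] → ·
    (2,3)@(5, 7): e=[62,182,8] → #
    (3,3)@(7, 7): e=[26,182,44] → #
    (4,3)@(9, 7): e=[-10,182,80] → ·
    (2,4)@(5, 9): e=[94,154,4] → #
    (4,4)@(9, 9): e=[22,154,76] → #
    (5,4)@(11, 9): e=[-14,154,112] → ·
    (2,5)@(5, 11): e=[126,126,0] → #  [on edge]
    (5,5)@(11, 11): e=[18,126,108] → #
    (6,5)@(13, 11): e=[-18,126,144] → ·
    (2,6)@(5, 13): e=[158,98,-4] → ·
  covered (32 px):
    · · · · · · · · · ·
    · · · · · · · · · ·
    · · # · · · · · · ·
    · · # # · · · · · ·
    · · # # # · · · · ·
    · · # # # # · · · ·
    · · · # # # # · · ·
    · · · # # # # # · ·
    · · · # # # # # # ·
    · · · # # # # # # #
    · · · · · · · · · ·
T1:
  2·area = 8
  edge (8, 10)→(6, 18): d=(-2,8) inclusive
  edge (6, 18)→(4, 22): d=(-2,4) inclusive
  edge (4, 22)→(8, 10): d=(4,-12) inclusive
    (5,0)@(11, 1): e=[-6,14,0] → ·  [on edge]
    (4,3)@(9, 7): e=[-2,10,0] → ·  [on edge]
    (3,6)@(7, 13): e=[2,6,0] → #  [on edge]
    (4,6)@(9, 13): e=[-14,-2,24] → ·
    (3,7)@(7, 15): e=[-2,2,8] → ·
    (2,9)@(5, 19): e=[6,2,0] → #  [on edge]
    (3,9)@(7, 19): e=[-10,-6,24] → ·
    (2,10)@(5, 21): e=[2,-2,8] → ·
  covered (2 px):
    · · · · · · · · · ·
    · · · · · · · · · ·
    · · · · · · · · · ·
    · · · · · · · · · ·
    · · · · · · · · · ·
    · · · · · · · · · ·
    · · · # · · · · · ·
    · · · · · · · · · ·
    · · · · · · · · · ·
    · · # · · · · · · ·
    · · · · · · · · · ·

Result: 34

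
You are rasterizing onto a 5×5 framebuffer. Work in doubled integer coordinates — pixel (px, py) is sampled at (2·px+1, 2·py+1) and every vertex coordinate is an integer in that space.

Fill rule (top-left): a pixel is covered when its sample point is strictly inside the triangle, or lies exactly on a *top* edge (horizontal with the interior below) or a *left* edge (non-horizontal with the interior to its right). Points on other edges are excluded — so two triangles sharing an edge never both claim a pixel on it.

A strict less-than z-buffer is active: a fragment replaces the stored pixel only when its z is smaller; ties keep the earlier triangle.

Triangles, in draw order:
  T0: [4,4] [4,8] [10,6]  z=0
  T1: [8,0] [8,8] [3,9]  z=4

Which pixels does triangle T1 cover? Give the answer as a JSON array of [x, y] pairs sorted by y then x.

T0:
  2·area = 24  (B↔C swapped to make it positive)
  edge (4, 4)→(10, 6): d=(6,2) right/bottom  bias=-1
  edge (10, 6)→(4, 8): d=(-6,2) right/bottom  bias=-1
  edge (4, 8)→(4, 4): d=(0,-4) top-left  bias=+0
    (0,1)@(1, 3): e=[0,36,-12] → ·  [on edge]
    (2,2)@(5, 5): e=[4,16,4] → #
    (3,2)@(7, 5): e=[0,12,12] → ·  [on edge]
    (2,3)@(5, 7): e=[16,4,4] → #
    (3,3)@(7, 7): e=[12,0,12] → ·  [on edge]
    (0,4)@(1, 9): e=[36,0,-12] → ·  [on edge]
    (2,4)@(5, 9): e=[28,-8,4] → ·
  covered (2 px):
    · · · · ·
    · · · · ·
    · · # · ·
    · · # · ·
    · · · · ·
T1:
  2·area = 40
  edge (8, 0)→(8, 8): d=(0,8) right/bottom  bias=-1
  edge (8, 8)→(3, 9): d=(-5,1) right/bottom  bias=-1
  edge (3, 9)→(8, 0): d=(5,-9) top-left  bias=+0
    (3,1)@(7, 3): e=[8,26,6] → #
    (4,1)@(9, 3): e=[-8,24,24] → ·
    (3,2)@(7, 5): e=[8,16,16] → #
    (4,2)@(9, 5): e=[-8,14,34] → ·
    (2,3)@(5, 7): e=[24,8,8] → #
    (4,3)@(9, 7): e=[-8,4,44] → ·
    (1,4)@(3, 9): e=[40,0,0] → ·  [on edge]
    (2,4)@(5, 9): e=[24,-2,18] → ·
    (3,4)@(7, 9): e=[8,-4,36] → ·
  covered (4 px):
    · · · · ·
    · · · # ·
    · · · # ·
    · · # # ·
    · · · · ·

Final: [[3,1],[3,2],[2,3],[3,3]]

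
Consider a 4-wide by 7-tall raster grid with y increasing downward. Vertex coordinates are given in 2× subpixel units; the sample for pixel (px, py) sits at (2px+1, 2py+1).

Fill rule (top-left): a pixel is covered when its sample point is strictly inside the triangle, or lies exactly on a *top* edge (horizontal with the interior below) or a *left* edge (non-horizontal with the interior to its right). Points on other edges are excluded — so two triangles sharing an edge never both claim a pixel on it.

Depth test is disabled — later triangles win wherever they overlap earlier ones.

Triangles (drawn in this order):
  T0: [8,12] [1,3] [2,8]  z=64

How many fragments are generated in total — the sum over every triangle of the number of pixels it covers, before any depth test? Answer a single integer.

T0:
  2·area = 26  (B↔C swapped to make it positive)
  edge (8, 12)→(2, 8): d=(-6,-4) top-left  bias=+0
  edge (2, 8)→(1, 3): d=(-1,-5) top-left  bias=+0
  edge (1, 3)→(8, 12): d=(7,9) right/bottom  bias=-1
    (0,1)@(1, 3): e=[26,0,0] → .  [on edge]
    (1,3)@(3, 7): e=[10,6,10] → X
    (2,3)@(5, 7): e=[18,16,-8] → .
    (1,4)@(3, 9): e=[-2,4,24] → .
    (2,4)@(5, 9): e=[6,14,6] → X
    (3,4)@(7, 9): e=[14,24,-12] → .
    (2,5)@(5, 11): e=[-6,12,20] → .
    (3,5)@(7, 11): e=[2,22,2] → X
    (1,6)@(3, 13): e=[-26,0,52] → .  [on edge]
    (3,6)@(7, 13): e=[-10,20,16] → .
  covered (3 px):
    . . . .
    . . . .
    . . . .
    . X . .
    . . X .
    . . . X
    . . . .

Answer: 3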